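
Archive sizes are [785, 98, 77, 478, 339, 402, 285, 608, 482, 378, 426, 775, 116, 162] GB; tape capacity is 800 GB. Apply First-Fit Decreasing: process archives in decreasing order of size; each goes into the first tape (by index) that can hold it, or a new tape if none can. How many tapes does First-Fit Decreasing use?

7 tapes

Sorted descending: 785, 775, 608, 482, 478, 426, 402, 378, 339, 285, 162, 116, 98, 77.
Put 785 GB in tape 1; 15 GB remain.
Put 775 GB in tape 2; 25 GB remain.
Put 608 GB in tape 3; 192 GB remain.
Put 482 GB in tape 4; 318 GB remain.
Put 478 GB in tape 5; 322 GB remain.
Put 426 GB in tape 6; 374 GB remain.
Put 402 GB in tape 7; 398 GB remain.
Put 378 GB in tape 7; 20 GB remain.
Put 339 GB in tape 6; 35 GB remain.
Put 285 GB in tape 4; 33 GB remain.
Put 162 GB in tape 3; 30 GB remain.
Put 116 GB in tape 5; 206 GB remain.
Put 98 GB in tape 5; 108 GB remain.
Put 77 GB in tape 5; 31 GB remain.
Final tapes: [785] [775] [608,162] [482,285] [478,116,98,77] [426,339] [402,378].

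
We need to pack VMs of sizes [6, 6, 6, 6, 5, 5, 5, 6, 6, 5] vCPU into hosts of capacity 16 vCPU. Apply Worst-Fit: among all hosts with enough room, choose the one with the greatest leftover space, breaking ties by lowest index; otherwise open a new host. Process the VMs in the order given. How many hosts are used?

Put 6 vCPU in host 1; 10 vCPU remain.
Put 6 vCPU in host 1; 4 vCPU remain.
Put 6 vCPU in host 2; 10 vCPU remain.
Put 6 vCPU in host 2; 4 vCPU remain.
Put 5 vCPU in host 3; 11 vCPU remain.
Put 5 vCPU in host 3; 6 vCPU remain.
Put 5 vCPU in host 3; 1 vCPU remain.
Put 6 vCPU in host 4; 10 vCPU remain.
Put 6 vCPU in host 4; 4 vCPU remain.
Put 5 vCPU in host 5; 11 vCPU remain.
Final hosts: [6,6] [6,6] [5,5,5] [6,6] [5].

5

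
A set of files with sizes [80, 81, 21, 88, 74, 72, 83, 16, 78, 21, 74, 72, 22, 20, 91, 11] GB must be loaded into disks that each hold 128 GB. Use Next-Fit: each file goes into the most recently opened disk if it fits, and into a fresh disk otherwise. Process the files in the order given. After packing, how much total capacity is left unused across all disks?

80 GB → disk 1 (remaining 48 GB)
81 GB → disk 2 (remaining 47 GB)
21 GB → disk 2 (remaining 26 GB)
88 GB → disk 3 (remaining 40 GB)
74 GB → disk 4 (remaining 54 GB)
72 GB → disk 5 (remaining 56 GB)
83 GB → disk 6 (remaining 45 GB)
16 GB → disk 6 (remaining 29 GB)
78 GB → disk 7 (remaining 50 GB)
21 GB → disk 7 (remaining 29 GB)
74 GB → disk 8 (remaining 54 GB)
72 GB → disk 9 (remaining 56 GB)
22 GB → disk 9 (remaining 34 GB)
20 GB → disk 9 (remaining 14 GB)
91 GB → disk 10 (remaining 37 GB)
11 GB → disk 10 (remaining 26 GB)
10 disks × 128 GB = 1280 GB; used 904 GB; unused 376 GB.

376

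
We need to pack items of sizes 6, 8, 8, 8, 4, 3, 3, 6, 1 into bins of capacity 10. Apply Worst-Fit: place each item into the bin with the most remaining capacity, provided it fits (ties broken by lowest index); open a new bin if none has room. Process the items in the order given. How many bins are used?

6 bins

6 → bin 1 (remaining 4)
8 → bin 2 (remaining 2)
8 → bin 3 (remaining 2)
8 → bin 4 (remaining 2)
4 → bin 1 (remaining 0)
3 → bin 5 (remaining 7)
3 → bin 5 (remaining 4)
6 → bin 6 (remaining 4)
1 → bin 5 (remaining 3)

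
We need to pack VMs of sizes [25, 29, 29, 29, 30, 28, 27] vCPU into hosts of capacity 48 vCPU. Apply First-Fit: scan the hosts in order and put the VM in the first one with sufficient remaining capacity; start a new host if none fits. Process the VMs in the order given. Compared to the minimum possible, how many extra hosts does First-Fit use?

First-Fit: [25] [29] [29] [29] [30] [28] [27] → 7 hosts.
7 VMs exceed 24 vCPU (half the capacity), and no two of those can share a host, so at least 7 hosts are needed.
So 7 is already optimal.

0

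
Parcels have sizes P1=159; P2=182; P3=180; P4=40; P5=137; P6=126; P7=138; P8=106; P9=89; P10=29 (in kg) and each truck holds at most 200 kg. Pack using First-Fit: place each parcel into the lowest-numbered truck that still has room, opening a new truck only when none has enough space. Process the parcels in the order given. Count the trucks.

truck 1: place P1 (159 kg), 41 kg left
truck 2: place P2 (182 kg), 18 kg left
truck 3: place P3 (180 kg), 20 kg left
truck 1: place P4 (40 kg), 1 kg left
truck 4: place P5 (137 kg), 63 kg left
truck 5: place P6 (126 kg), 74 kg left
truck 6: place P7 (138 kg), 62 kg left
truck 7: place P8 (106 kg), 94 kg left
truck 7: place P9 (89 kg), 5 kg left
truck 4: place P10 (29 kg), 34 kg left

7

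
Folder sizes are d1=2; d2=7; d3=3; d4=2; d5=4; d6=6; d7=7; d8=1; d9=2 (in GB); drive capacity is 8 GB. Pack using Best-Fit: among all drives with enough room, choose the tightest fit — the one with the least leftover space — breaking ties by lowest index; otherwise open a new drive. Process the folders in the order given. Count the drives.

5 drives

Put d1 (2 GB) in drive 1; 6 GB remain.
Put d2 (7 GB) in drive 2; 1 GB remain.
Put d3 (3 GB) in drive 1; 3 GB remain.
Put d4 (2 GB) in drive 1; 1 GB remain.
Put d5 (4 GB) in drive 3; 4 GB remain.
Put d6 (6 GB) in drive 4; 2 GB remain.
Put d7 (7 GB) in drive 5; 1 GB remain.
Put d8 (1 GB) in drive 1; 0 GB remain.
Put d9 (2 GB) in drive 4; 0 GB remain.
Final drives: [2,3,2,1] [7] [4] [6,2] [7].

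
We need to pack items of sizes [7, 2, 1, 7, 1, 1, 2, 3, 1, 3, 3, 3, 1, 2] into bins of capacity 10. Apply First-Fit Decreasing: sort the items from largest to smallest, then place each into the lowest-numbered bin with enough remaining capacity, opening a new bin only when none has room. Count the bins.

Sorted descending: 7, 7, 3, 3, 3, 3, 2, 2, 2, 1, 1, 1, 1, 1.
bin 1: place 7, 3 left
bin 2: place 7, 3 left
bin 1: place 3, 0 left
bin 2: place 3, 0 left
bin 3: place 3, 7 left
bin 3: place 3, 4 left
bin 3: place 2, 2 left
bin 3: place 2, 0 left
bin 4: place 2, 8 left
bin 4: place 1, 7 left
bin 4: place 1, 6 left
bin 4: place 1, 5 left
bin 4: place 1, 4 left
bin 4: place 1, 3 left
Final bins: [7,3] [7,3] [3,3,2,2] [2,1,1,1,1,1].

4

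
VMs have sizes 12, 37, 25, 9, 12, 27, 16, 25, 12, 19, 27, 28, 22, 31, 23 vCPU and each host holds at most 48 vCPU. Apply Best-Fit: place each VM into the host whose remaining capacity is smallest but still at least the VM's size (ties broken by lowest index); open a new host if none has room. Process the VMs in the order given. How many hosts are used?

9

12 vCPU → host 1 (remaining 36 vCPU)
37 vCPU → host 2 (remaining 11 vCPU)
25 vCPU → host 1 (remaining 11 vCPU)
9 vCPU → host 1 (remaining 2 vCPU)
12 vCPU → host 3 (remaining 36 vCPU)
27 vCPU → host 3 (remaining 9 vCPU)
16 vCPU → host 4 (remaining 32 vCPU)
25 vCPU → host 4 (remaining 7 vCPU)
12 vCPU → host 5 (remaining 36 vCPU)
19 vCPU → host 5 (remaining 17 vCPU)
27 vCPU → host 6 (remaining 21 vCPU)
28 vCPU → host 7 (remaining 20 vCPU)
22 vCPU → host 8 (remaining 26 vCPU)
31 vCPU → host 9 (remaining 17 vCPU)
23 vCPU → host 8 (remaining 3 vCPU)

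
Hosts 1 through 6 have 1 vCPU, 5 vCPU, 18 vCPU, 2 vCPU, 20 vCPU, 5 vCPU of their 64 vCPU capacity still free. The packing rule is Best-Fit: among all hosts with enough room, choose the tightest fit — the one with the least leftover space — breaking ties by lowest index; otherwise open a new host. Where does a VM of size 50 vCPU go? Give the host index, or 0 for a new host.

0

No host has ≥ 50 vCPU free, so a new host is opened.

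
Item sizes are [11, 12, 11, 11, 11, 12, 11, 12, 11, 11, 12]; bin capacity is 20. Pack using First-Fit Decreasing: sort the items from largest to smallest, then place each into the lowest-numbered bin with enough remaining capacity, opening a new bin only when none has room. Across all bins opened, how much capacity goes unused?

Sorted descending: 12, 12, 12, 12, 11, 11, 11, 11, 11, 11, 11.
Put 12 in bin 1; 8 remain.
Put 12 in bin 2; 8 remain.
Put 12 in bin 3; 8 remain.
Put 12 in bin 4; 8 remain.
Put 11 in bin 5; 9 remain.
Put 11 in bin 6; 9 remain.
Put 11 in bin 7; 9 remain.
Put 11 in bin 8; 9 remain.
Put 11 in bin 9; 9 remain.
Put 11 in bin 10; 9 remain.
Put 11 in bin 11; 9 remain.
11 bins × 20 = 220; used 125; unused 95.

95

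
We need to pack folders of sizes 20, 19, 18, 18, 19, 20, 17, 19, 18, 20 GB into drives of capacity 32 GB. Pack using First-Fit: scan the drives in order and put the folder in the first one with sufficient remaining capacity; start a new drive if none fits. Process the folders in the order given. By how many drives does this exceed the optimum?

First-Fit: [20] [19] [18] [18] [19] [20] [17] [19] [18] [20] → 10 drives.
10 folders exceed 16 GB (half the capacity), and no two of those can share a drive, so at least 10 drives are needed.
So 10 is already optimal.

0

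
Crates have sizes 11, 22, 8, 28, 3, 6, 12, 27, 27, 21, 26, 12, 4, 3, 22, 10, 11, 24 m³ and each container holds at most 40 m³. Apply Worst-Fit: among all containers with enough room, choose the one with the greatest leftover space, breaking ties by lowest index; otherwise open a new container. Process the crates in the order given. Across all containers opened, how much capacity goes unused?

11 m³ → container 1 (remaining 29 m³)
22 m³ → container 1 (remaining 7 m³)
8 m³ → container 2 (remaining 32 m³)
28 m³ → container 2 (remaining 4 m³)
3 m³ → container 1 (remaining 4 m³)
6 m³ → container 3 (remaining 34 m³)
12 m³ → container 3 (remaining 22 m³)
27 m³ → container 4 (remaining 13 m³)
27 m³ → container 5 (remaining 13 m³)
21 m³ → container 3 (remaining 1 m³)
26 m³ → container 6 (remaining 14 m³)
12 m³ → container 6 (remaining 2 m³)
4 m³ → container 4 (remaining 9 m³)
3 m³ → container 5 (remaining 10 m³)
22 m³ → container 7 (remaining 18 m³)
10 m³ → container 7 (remaining 8 m³)
11 m³ → container 8 (remaining 29 m³)
24 m³ → container 8 (remaining 5 m³)
8 containers × 40 m³ = 320 m³; used 277 m³; unused 43 m³.

43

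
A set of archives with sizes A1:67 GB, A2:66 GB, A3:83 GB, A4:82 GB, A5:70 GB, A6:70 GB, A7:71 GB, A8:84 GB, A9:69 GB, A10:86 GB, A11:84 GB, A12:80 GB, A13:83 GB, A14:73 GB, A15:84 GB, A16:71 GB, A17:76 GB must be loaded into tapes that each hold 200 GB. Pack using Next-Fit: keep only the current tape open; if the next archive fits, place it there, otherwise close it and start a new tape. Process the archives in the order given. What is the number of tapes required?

9 tapes

Put A1 (67 GB) in tape 1; 133 GB remain.
Put A2 (66 GB) in tape 1; 67 GB remain.
Put A3 (83 GB) in tape 2; 117 GB remain.
Put A4 (82 GB) in tape 2; 35 GB remain.
Put A5 (70 GB) in tape 3; 130 GB remain.
Put A6 (70 GB) in tape 3; 60 GB remain.
Put A7 (71 GB) in tape 4; 129 GB remain.
Put A8 (84 GB) in tape 4; 45 GB remain.
Put A9 (69 GB) in tape 5; 131 GB remain.
Put A10 (86 GB) in tape 5; 45 GB remain.
Put A11 (84 GB) in tape 6; 116 GB remain.
Put A12 (80 GB) in tape 6; 36 GB remain.
Put A13 (83 GB) in tape 7; 117 GB remain.
Put A14 (73 GB) in tape 7; 44 GB remain.
Put A15 (84 GB) in tape 8; 116 GB remain.
Put A16 (71 GB) in tape 8; 45 GB remain.
Put A17 (76 GB) in tape 9; 124 GB remain.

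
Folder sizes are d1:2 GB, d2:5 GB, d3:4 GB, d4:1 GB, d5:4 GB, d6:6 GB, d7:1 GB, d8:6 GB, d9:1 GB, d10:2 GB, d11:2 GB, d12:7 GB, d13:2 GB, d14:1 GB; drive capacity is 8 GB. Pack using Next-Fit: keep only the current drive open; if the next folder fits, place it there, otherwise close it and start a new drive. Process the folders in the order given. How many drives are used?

8

Put d1 (2 GB) in drive 1; 6 GB remain.
Put d2 (5 GB) in drive 1; 1 GB remain.
Put d3 (4 GB) in drive 2; 4 GB remain.
Put d4 (1 GB) in drive 2; 3 GB remain.
Put d5 (4 GB) in drive 3; 4 GB remain.
Put d6 (6 GB) in drive 4; 2 GB remain.
Put d7 (1 GB) in drive 4; 1 GB remain.
Put d8 (6 GB) in drive 5; 2 GB remain.
Put d9 (1 GB) in drive 5; 1 GB remain.
Put d10 (2 GB) in drive 6; 6 GB remain.
Put d11 (2 GB) in drive 6; 4 GB remain.
Put d12 (7 GB) in drive 7; 1 GB remain.
Put d13 (2 GB) in drive 8; 6 GB remain.
Put d14 (1 GB) in drive 8; 5 GB remain.
Final drives: [2,5] [4,1] [4] [6,1] [6,1] [2,2] [7] [2,1].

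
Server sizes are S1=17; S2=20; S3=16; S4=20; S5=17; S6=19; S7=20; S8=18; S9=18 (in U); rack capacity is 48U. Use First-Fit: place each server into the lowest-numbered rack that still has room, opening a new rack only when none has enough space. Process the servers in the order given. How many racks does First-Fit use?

5

S1 (17U) → rack 1 (remaining 31U)
S2 (20U) → rack 1 (remaining 11U)
S3 (16U) → rack 2 (remaining 32U)
S4 (20U) → rack 2 (remaining 12U)
S5 (17U) → rack 3 (remaining 31U)
S6 (19U) → rack 3 (remaining 12U)
S7 (20U) → rack 4 (remaining 28U)
S8 (18U) → rack 4 (remaining 10U)
S9 (18U) → rack 5 (remaining 30U)
Final racks: [17,20] [16,20] [17,19] [20,18] [18].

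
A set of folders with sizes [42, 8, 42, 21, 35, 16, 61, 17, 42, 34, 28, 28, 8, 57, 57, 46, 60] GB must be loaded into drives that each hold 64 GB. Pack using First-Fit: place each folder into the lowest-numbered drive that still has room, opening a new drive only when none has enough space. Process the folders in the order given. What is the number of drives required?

Put 42 GB in drive 1; 22 GB remain.
Put 8 GB in drive 1; 14 GB remain.
Put 42 GB in drive 2; 22 GB remain.
Put 21 GB in drive 2; 1 GB remain.
Put 35 GB in drive 3; 29 GB remain.
Put 16 GB in drive 3; 13 GB remain.
Put 61 GB in drive 4; 3 GB remain.
Put 17 GB in drive 5; 47 GB remain.
Put 42 GB in drive 5; 5 GB remain.
Put 34 GB in drive 6; 30 GB remain.
Put 28 GB in drive 6; 2 GB remain.
Put 28 GB in drive 7; 36 GB remain.
Put 8 GB in drive 1; 6 GB remain.
Put 57 GB in drive 8; 7 GB remain.
Put 57 GB in drive 9; 7 GB remain.
Put 46 GB in drive 10; 18 GB remain.
Put 60 GB in drive 11; 4 GB remain.

11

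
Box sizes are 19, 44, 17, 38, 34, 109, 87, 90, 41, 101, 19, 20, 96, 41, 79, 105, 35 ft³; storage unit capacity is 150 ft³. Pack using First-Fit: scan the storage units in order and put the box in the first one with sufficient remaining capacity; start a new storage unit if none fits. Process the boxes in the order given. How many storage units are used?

19 ft³ → storage unit 1 (remaining 131 ft³)
44 ft³ → storage unit 1 (remaining 87 ft³)
17 ft³ → storage unit 1 (remaining 70 ft³)
38 ft³ → storage unit 1 (remaining 32 ft³)
34 ft³ → storage unit 2 (remaining 116 ft³)
109 ft³ → storage unit 2 (remaining 7 ft³)
87 ft³ → storage unit 3 (remaining 63 ft³)
90 ft³ → storage unit 4 (remaining 60 ft³)
41 ft³ → storage unit 3 (remaining 22 ft³)
101 ft³ → storage unit 5 (remaining 49 ft³)
19 ft³ → storage unit 1 (remaining 13 ft³)
20 ft³ → storage unit 3 (remaining 2 ft³)
96 ft³ → storage unit 6 (remaining 54 ft³)
41 ft³ → storage unit 4 (remaining 19 ft³)
79 ft³ → storage unit 7 (remaining 71 ft³)
105 ft³ → storage unit 8 (remaining 45 ft³)
35 ft³ → storage unit 5 (remaining 14 ft³)

8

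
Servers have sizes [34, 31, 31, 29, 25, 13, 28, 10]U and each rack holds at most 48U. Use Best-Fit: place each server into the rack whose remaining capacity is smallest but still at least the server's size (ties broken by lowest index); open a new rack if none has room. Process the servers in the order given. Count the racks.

6

Put 34U in rack 1; 14U remain.
Put 31U in rack 2; 17U remain.
Put 31U in rack 3; 17U remain.
Put 29U in rack 4; 19U remain.
Put 25U in rack 5; 23U remain.
Put 13U in rack 1; 1U remain.
Put 28U in rack 6; 20U remain.
Put 10U in rack 2; 7U remain.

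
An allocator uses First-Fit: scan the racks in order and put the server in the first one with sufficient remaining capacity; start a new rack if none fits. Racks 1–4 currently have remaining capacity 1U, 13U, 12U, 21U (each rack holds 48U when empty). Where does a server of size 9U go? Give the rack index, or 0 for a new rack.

2

Racks with room: rack 2 (13U), rack 3 (12U), rack 4 (21U).
The first with room is rack 2.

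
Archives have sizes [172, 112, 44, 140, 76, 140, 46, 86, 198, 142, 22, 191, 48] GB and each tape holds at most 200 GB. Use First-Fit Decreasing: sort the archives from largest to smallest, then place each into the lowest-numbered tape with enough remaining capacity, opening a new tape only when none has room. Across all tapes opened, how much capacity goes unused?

183

Sorted descending: 198, 191, 172, 142, 140, 140, 112, 86, 76, 48, 46, 44, 22.
tape 1: place 198 GB, 2 GB left
tape 2: place 191 GB, 9 GB left
tape 3: place 172 GB, 28 GB left
tape 4: place 142 GB, 58 GB left
tape 5: place 140 GB, 60 GB left
tape 6: place 140 GB, 60 GB left
tape 7: place 112 GB, 88 GB left
tape 7: place 86 GB, 2 GB left
tape 8: place 76 GB, 124 GB left
tape 4: place 48 GB, 10 GB left
tape 5: place 46 GB, 14 GB left
tape 6: place 44 GB, 16 GB left
tape 3: place 22 GB, 6 GB left
8 tapes × 200 GB = 1600 GB; used 1417 GB; unused 183 GB.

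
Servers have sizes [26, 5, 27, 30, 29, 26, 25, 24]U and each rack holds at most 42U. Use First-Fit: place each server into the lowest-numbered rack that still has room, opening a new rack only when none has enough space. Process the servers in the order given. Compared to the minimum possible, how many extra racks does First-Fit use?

0

First-Fit: [26,5] [27] [30] [29] [26] [25] [24] → 7 racks.
7 servers exceed 21U (half the capacity), and no two of those can share a rack, so at least 7 racks are needed.
So 7 is already optimal.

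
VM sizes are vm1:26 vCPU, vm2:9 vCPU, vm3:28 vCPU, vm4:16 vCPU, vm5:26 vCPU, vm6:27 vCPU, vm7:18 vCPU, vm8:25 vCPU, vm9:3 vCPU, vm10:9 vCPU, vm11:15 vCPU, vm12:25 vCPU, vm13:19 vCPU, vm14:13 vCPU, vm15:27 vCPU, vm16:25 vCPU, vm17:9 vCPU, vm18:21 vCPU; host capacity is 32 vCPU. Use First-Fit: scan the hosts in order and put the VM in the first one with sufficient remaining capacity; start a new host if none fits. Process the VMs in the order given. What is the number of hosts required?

host 1: place vm1 (26 vCPU), 6 vCPU left
host 2: place vm2 (9 vCPU), 23 vCPU left
host 3: place vm3 (28 vCPU), 4 vCPU left
host 2: place vm4 (16 vCPU), 7 vCPU left
host 4: place vm5 (26 vCPU), 6 vCPU left
host 5: place vm6 (27 vCPU), 5 vCPU left
host 6: place vm7 (18 vCPU), 14 vCPU left
host 7: place vm8 (25 vCPU), 7 vCPU left
host 1: place vm9 (3 vCPU), 3 vCPU left
host 6: place vm10 (9 vCPU), 5 vCPU left
host 8: place vm11 (15 vCPU), 17 vCPU left
host 9: place vm12 (25 vCPU), 7 vCPU left
host 10: place vm13 (19 vCPU), 13 vCPU left
host 8: place vm14 (13 vCPU), 4 vCPU left
host 11: place vm15 (27 vCPU), 5 vCPU left
host 12: place vm16 (25 vCPU), 7 vCPU left
host 10: place vm17 (9 vCPU), 4 vCPU left
host 13: place vm18 (21 vCPU), 11 vCPU left
Final hosts: [26,3] [9,16] [28] [26] [27] [18,9] [25] [15,13] [25] [19,9] [27] [25] [21].

13 hosts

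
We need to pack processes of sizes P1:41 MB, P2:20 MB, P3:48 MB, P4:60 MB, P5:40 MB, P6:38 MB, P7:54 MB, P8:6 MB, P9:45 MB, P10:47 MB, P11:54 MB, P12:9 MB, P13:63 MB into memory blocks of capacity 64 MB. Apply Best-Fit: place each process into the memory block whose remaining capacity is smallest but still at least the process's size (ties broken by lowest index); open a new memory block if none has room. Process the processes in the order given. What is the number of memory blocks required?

Put P1 (41 MB) in memory block 1; 23 MB remain.
Put P2 (20 MB) in memory block 1; 3 MB remain.
Put P3 (48 MB) in memory block 2; 16 MB remain.
Put P4 (60 MB) in memory block 3; 4 MB remain.
Put P5 (40 MB) in memory block 4; 24 MB remain.
Put P6 (38 MB) in memory block 5; 26 MB remain.
Put P7 (54 MB) in memory block 6; 10 MB remain.
Put P8 (6 MB) in memory block 6; 4 MB remain.
Put P9 (45 MB) in memory block 7; 19 MB remain.
Put P10 (47 MB) in memory block 8; 17 MB remain.
Put P11 (54 MB) in memory block 9; 10 MB remain.
Put P12 (9 MB) in memory block 9; 1 MB remain.
Put P13 (63 MB) in memory block 10; 1 MB remain.
Final memory blocks: [41,20] [48] [60] [40] [38] [54,6] [45] [47] [54,9] [63].

10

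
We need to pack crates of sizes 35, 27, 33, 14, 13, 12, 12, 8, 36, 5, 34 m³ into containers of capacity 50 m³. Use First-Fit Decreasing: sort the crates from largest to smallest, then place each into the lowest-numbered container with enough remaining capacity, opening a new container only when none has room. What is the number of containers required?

Sorted descending: 36, 35, 34, 33, 27, 14, 13, 12, 12, 8, 5.
36 m³ → container 1 (remaining 14 m³)
35 m³ → container 2 (remaining 15 m³)
34 m³ → container 3 (remaining 16 m³)
33 m³ → container 4 (remaining 17 m³)
27 m³ → container 5 (remaining 23 m³)
14 m³ → container 1 (remaining 0 m³)
13 m³ → container 2 (remaining 2 m³)
12 m³ → container 3 (remaining 4 m³)
12 m³ → container 4 (remaining 5 m³)
8 m³ → container 5 (remaining 15 m³)
5 m³ → container 4 (remaining 0 m³)

5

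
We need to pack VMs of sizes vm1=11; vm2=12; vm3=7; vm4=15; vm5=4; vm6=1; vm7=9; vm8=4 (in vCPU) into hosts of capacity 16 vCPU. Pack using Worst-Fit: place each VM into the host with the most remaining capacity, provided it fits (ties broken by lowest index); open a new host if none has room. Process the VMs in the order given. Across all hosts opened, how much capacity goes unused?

17

host 1: place vm1 (11 vCPU), 5 vCPU left
host 2: place vm2 (12 vCPU), 4 vCPU left
host 3: place vm3 (7 vCPU), 9 vCPU left
host 4: place vm4 (15 vCPU), 1 vCPU left
host 3: place vm5 (4 vCPU), 5 vCPU left
host 1: place vm6 (1 vCPU), 4 vCPU left
host 5: place vm7 (9 vCPU), 7 vCPU left
host 5: place vm8 (4 vCPU), 3 vCPU left
5 hosts × 16 vCPU = 80 vCPU; used 63 vCPU; unused 17 vCPU.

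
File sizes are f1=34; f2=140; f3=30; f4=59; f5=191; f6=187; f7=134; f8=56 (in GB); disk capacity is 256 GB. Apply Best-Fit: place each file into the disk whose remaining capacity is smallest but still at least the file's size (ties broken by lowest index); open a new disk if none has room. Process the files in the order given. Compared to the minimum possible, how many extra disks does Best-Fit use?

0

Best-Fit: [34,140,30] [59,191] [187,56] [134] → 4 disks.
Total size 831 GB; any packing needs at least ⌈831/256⌉ = 4 disks.
So 4 is already optimal.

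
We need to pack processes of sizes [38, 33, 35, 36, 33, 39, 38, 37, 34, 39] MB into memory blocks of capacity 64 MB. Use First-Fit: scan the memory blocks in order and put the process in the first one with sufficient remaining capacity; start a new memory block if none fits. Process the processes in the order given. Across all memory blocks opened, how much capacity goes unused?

38 MB → memory block 1 (remaining 26 MB)
33 MB → memory block 2 (remaining 31 MB)
35 MB → memory block 3 (remaining 29 MB)
36 MB → memory block 4 (remaining 28 MB)
33 MB → memory block 5 (remaining 31 MB)
39 MB → memory block 6 (remaining 25 MB)
38 MB → memory block 7 (remaining 26 MB)
37 MB → memory block 8 (remaining 27 MB)
34 MB → memory block 9 (remaining 30 MB)
39 MB → memory block 10 (remaining 25 MB)
10 memory blocks × 64 MB = 640 MB; used 362 MB; unused 278 MB.

278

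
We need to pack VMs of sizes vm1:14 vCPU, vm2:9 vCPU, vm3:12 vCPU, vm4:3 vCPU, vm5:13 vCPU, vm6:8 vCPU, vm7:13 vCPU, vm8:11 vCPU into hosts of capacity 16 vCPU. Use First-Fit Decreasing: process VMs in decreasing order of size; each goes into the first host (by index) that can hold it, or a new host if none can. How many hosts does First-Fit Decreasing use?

Sorted descending: 14, 13, 13, 12, 11, 9, 8, 3.
Put 14 vCPU in host 1; 2 vCPU remain.
Put 13 vCPU in host 2; 3 vCPU remain.
Put 13 vCPU in host 3; 3 vCPU remain.
Put 12 vCPU in host 4; 4 vCPU remain.
Put 11 vCPU in host 5; 5 vCPU remain.
Put 9 vCPU in host 6; 7 vCPU remain.
Put 8 vCPU in host 7; 8 vCPU remain.
Put 3 vCPU in host 2; 0 vCPU remain.
Final hosts: [14] [13,3] [13] [12] [11] [9] [8].

7 hosts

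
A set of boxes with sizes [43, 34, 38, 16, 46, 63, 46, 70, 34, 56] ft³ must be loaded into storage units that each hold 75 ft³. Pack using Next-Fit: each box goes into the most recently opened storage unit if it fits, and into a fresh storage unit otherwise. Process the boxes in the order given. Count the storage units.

8

43 ft³ → storage unit 1 (remaining 32 ft³)
34 ft³ → storage unit 2 (remaining 41 ft³)
38 ft³ → storage unit 2 (remaining 3 ft³)
16 ft³ → storage unit 3 (remaining 59 ft³)
46 ft³ → storage unit 3 (remaining 13 ft³)
63 ft³ → storage unit 4 (remaining 12 ft³)
46 ft³ → storage unit 5 (remaining 29 ft³)
70 ft³ → storage unit 6 (remaining 5 ft³)
34 ft³ → storage unit 7 (remaining 41 ft³)
56 ft³ → storage unit 8 (remaining 19 ft³)
Final storage units: [43] [34,38] [16,46] [63] [46] [70] [34] [56].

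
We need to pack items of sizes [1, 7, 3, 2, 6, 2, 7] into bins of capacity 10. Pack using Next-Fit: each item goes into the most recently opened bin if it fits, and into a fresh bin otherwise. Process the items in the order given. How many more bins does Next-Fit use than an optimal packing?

Next-Fit: [1,7] [3,2] [6,2] [7] → 4 bins.
Total size 28; any packing needs at least ⌈28/10⌉ = 3 bins.
An optimal packing achieves that bound: [7,3] [7,2,1] [6,2] → 3 bins.
Excess: 4 − 3 = 1.

1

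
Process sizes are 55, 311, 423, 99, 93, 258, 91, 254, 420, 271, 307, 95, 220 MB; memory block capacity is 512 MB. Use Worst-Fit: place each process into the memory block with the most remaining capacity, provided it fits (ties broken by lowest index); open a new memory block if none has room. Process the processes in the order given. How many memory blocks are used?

7

Put 55 MB in memory block 1; 457 MB remain.
Put 311 MB in memory block 1; 146 MB remain.
Put 423 MB in memory block 2; 89 MB remain.
Put 99 MB in memory block 1; 47 MB remain.
Put 93 MB in memory block 3; 419 MB remain.
Put 258 MB in memory block 3; 161 MB remain.
Put 91 MB in memory block 3; 70 MB remain.
Put 254 MB in memory block 4; 258 MB remain.
Put 420 MB in memory block 5; 92 MB remain.
Put 271 MB in memory block 6; 241 MB remain.
Put 307 MB in memory block 7; 205 MB remain.
Put 95 MB in memory block 4; 163 MB remain.
Put 220 MB in memory block 6; 21 MB remain.
Final memory blocks: [55,311,99] [423] [93,258,91] [254,95] [420] [271,220] [307].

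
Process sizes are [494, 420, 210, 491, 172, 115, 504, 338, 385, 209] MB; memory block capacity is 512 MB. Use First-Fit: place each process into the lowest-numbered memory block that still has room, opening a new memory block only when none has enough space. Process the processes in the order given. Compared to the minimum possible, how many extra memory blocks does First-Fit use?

First-Fit: [494] [420] [210,172,115] [491] [504] [338] [385] [209] → 8 memory blocks.
Total size 3338 MB; any packing needs at least ⌈3338/512⌉ = 7 memory blocks.
An optimal packing achieves that bound: [504] [494] [491] [420] [385,115] [338,172] [210,209] → 7 memory blocks.
Excess: 8 − 7 = 1.

1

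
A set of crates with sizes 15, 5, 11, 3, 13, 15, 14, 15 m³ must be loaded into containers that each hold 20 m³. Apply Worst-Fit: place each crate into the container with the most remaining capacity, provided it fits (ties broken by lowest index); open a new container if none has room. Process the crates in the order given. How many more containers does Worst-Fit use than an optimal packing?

Worst-Fit: [15,5] [11,3] [13] [15] [14] [15] → 6 containers.
6 crates exceed 10 m³ (half the capacity), and no two of those can share a container, so at least 6 containers are needed.
So 6 is already optimal.

0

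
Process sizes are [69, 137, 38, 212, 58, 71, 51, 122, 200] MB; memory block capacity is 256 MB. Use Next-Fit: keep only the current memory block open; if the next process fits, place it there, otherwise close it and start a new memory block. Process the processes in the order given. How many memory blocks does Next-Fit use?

5

69 MB → memory block 1 (remaining 187 MB)
137 MB → memory block 1 (remaining 50 MB)
38 MB → memory block 1 (remaining 12 MB)
212 MB → memory block 2 (remaining 44 MB)
58 MB → memory block 3 (remaining 198 MB)
71 MB → memory block 3 (remaining 127 MB)
51 MB → memory block 3 (remaining 76 MB)
122 MB → memory block 4 (remaining 134 MB)
200 MB → memory block 5 (remaining 56 MB)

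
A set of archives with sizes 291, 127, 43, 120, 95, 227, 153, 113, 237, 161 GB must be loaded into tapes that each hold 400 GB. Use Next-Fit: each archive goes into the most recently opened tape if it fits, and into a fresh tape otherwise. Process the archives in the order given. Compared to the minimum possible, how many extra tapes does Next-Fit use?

Next-Fit: [291] [127,43,120,95] [227,153] [113,237] [161] → 5 tapes.
Total size 1567 GB; any packing needs at least ⌈1567/400⌉ = 4 tapes.
An optimal packing achieves that bound: [291,95] [237,161] [227,127,43] [153,120,113] → 4 tapes.
Excess: 5 − 4 = 1.

1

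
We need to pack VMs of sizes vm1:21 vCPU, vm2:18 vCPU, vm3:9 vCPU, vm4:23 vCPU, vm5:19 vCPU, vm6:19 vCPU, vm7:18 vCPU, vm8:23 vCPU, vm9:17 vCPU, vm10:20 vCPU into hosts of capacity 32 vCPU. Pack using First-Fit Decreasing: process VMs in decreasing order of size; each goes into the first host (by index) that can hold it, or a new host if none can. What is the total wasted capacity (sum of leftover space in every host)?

101

Sorted descending: 23, 23, 21, 20, 19, 19, 18, 18, 17, 9.
Put 23 vCPU in host 1; 9 vCPU remain.
Put 23 vCPU in host 2; 9 vCPU remain.
Put 21 vCPU in host 3; 11 vCPU remain.
Put 20 vCPU in host 4; 12 vCPU remain.
Put 19 vCPU in host 5; 13 vCPU remain.
Put 19 vCPU in host 6; 13 vCPU remain.
Put 18 vCPU in host 7; 14 vCPU remain.
Put 18 vCPU in host 8; 14 vCPU remain.
Put 17 vCPU in host 9; 15 vCPU remain.
Put 9 vCPU in host 1; 0 vCPU remain.
9 hosts × 32 vCPU = 288 vCPU; used 187 vCPU; unused 101 vCPU.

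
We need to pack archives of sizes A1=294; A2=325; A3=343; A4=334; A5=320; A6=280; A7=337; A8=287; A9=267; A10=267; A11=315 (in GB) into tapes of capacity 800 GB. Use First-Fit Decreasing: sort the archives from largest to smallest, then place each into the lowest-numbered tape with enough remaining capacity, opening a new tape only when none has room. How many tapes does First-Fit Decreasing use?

Sorted descending: 343, 337, 334, 325, 320, 315, 294, 287, 280, 267, 267.
tape 1: place 343 GB, 457 GB left
tape 1: place 337 GB, 120 GB left
tape 2: place 334 GB, 466 GB left
tape 2: place 325 GB, 141 GB left
tape 3: place 320 GB, 480 GB left
tape 3: place 315 GB, 165 GB left
tape 4: place 294 GB, 506 GB left
tape 4: place 287 GB, 219 GB left
tape 5: place 280 GB, 520 GB left
tape 5: place 267 GB, 253 GB left
tape 6: place 267 GB, 533 GB left
Final tapes: [343,337] [334,325] [320,315] [294,287] [280,267] [267].

6 tapes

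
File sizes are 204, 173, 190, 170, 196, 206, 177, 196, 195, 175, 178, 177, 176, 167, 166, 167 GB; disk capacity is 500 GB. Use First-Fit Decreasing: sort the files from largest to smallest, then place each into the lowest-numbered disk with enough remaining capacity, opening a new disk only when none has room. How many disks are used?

Sorted descending: 206, 204, 196, 196, 195, 190, 178, 177, 177, 176, 175, 173, 170, 167, 167, 166.
Put 206 GB in disk 1; 294 GB remain.
Put 204 GB in disk 1; 90 GB remain.
Put 196 GB in disk 2; 304 GB remain.
Put 196 GB in disk 2; 108 GB remain.
Put 195 GB in disk 3; 305 GB remain.
Put 190 GB in disk 3; 115 GB remain.
Put 178 GB in disk 4; 322 GB remain.
Put 177 GB in disk 4; 145 GB remain.
Put 177 GB in disk 5; 323 GB remain.
Put 176 GB in disk 5; 147 GB remain.
Put 175 GB in disk 6; 325 GB remain.
Put 173 GB in disk 6; 152 GB remain.
Put 170 GB in disk 7; 330 GB remain.
Put 167 GB in disk 7; 163 GB remain.
Put 167 GB in disk 8; 333 GB remain.
Put 166 GB in disk 8; 167 GB remain.
Final disks: [206,204] [196,196] [195,190] [178,177] [177,176] [175,173] [170,167] [167,166].

8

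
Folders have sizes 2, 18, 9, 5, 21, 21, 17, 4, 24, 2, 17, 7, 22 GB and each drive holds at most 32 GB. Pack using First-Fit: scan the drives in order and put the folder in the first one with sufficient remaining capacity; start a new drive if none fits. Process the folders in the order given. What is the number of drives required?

7 drives

drive 1: place 2 GB, 30 GB left
drive 1: place 18 GB, 12 GB left
drive 1: place 9 GB, 3 GB left
drive 2: place 5 GB, 27 GB left
drive 2: place 21 GB, 6 GB left
drive 3: place 21 GB, 11 GB left
drive 4: place 17 GB, 15 GB left
drive 2: place 4 GB, 2 GB left
drive 5: place 24 GB, 8 GB left
drive 1: place 2 GB, 1 GB left
drive 6: place 17 GB, 15 GB left
drive 3: place 7 GB, 4 GB left
drive 7: place 22 GB, 10 GB left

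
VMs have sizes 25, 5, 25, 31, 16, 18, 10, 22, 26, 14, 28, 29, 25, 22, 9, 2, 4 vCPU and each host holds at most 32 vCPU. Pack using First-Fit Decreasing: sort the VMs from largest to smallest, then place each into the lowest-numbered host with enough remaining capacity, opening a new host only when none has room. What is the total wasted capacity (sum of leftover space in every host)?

Sorted descending: 31, 29, 28, 26, 25, 25, 25, 22, 22, 18, 16, 14, 10, 9, 5, 4, 2.
host 1: place 31 vCPU, 1 vCPU left
host 2: place 29 vCPU, 3 vCPU left
host 3: place 28 vCPU, 4 vCPU left
host 4: place 26 vCPU, 6 vCPU left
host 5: place 25 vCPU, 7 vCPU left
host 6: place 25 vCPU, 7 vCPU left
host 7: place 25 vCPU, 7 vCPU left
host 8: place 22 vCPU, 10 vCPU left
host 9: place 22 vCPU, 10 vCPU left
host 10: place 18 vCPU, 14 vCPU left
host 11: place 16 vCPU, 16 vCPU left
host 10: place 14 vCPU, 0 vCPU left
host 8: place 10 vCPU, 0 vCPU left
host 9: place 9 vCPU, 1 vCPU left
host 4: place 5 vCPU, 1 vCPU left
host 3: place 4 vCPU, 0 vCPU left
host 2: place 2 vCPU, 1 vCPU left
11 hosts × 32 vCPU = 352 vCPU; used 311 vCPU; unused 41 vCPU.

41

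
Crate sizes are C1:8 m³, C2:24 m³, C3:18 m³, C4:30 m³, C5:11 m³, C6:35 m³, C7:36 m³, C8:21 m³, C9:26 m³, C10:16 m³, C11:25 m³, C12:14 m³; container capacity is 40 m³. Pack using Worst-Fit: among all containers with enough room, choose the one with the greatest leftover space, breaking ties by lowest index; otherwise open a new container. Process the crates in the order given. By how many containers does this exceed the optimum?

Worst-Fit: [8,24] [18,11] [30] [35] [36] [21,16] [26] [25,14] → 8 containers.
Total size 264 m³; any packing needs at least ⌈264/40⌉ = 7 containers.
An optimal packing achieves that bound: [36] [35] [30,8] [26,14] [25,11] [24,16] [21,18] → 7 containers.
Excess: 8 − 7 = 1.

1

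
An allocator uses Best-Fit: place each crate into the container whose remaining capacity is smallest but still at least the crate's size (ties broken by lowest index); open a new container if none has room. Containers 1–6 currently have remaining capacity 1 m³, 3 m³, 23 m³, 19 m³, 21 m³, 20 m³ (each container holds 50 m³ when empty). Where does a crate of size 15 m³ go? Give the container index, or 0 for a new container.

Containers with room: container 3 (23 m³), container 4 (19 m³), container 5 (21 m³), container 6 (20 m³).
Tightest fit is container 4 with 19 m³ free.

4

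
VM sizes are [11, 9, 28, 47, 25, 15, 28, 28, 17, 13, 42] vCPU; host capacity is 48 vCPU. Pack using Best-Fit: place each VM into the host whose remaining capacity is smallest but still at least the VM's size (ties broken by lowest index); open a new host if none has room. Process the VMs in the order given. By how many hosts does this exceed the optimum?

0

Best-Fit: [11,9,28] [47] [25,15] [28,17] [28,13] [42] → 6 hosts.
Total size 263 vCPU; any packing needs at least ⌈263/48⌉ = 6 hosts.
So 6 is already optimal.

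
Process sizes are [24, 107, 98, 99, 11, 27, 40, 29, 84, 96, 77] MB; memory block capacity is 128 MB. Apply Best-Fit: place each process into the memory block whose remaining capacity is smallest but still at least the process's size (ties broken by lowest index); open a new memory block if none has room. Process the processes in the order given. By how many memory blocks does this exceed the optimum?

1

Best-Fit: [24,98] [107,11] [99,27] [40,29] [84] [96] [77] → 7 memory blocks.
Total size 692 MB; any packing needs at least ⌈692/128⌉ = 6 memory blocks.
An optimal packing achieves that bound: [107,11] [99,29] [98,27] [96,24] [84,40] [77] → 6 memory blocks.
Excess: 7 − 6 = 1.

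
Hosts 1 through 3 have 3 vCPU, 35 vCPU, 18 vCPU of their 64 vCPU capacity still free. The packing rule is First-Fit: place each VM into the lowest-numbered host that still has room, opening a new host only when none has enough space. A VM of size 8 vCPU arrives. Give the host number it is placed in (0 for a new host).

Hosts with room: host 2 (35 vCPU), host 3 (18 vCPU).
The first with room is host 2.

2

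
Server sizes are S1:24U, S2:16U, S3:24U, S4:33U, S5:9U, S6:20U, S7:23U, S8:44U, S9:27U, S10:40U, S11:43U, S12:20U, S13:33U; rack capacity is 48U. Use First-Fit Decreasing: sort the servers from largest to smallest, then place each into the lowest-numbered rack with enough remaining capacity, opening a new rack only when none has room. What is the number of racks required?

Sorted descending: 44, 43, 40, 33, 33, 27, 24, 24, 23, 20, 20, 16, 9.
Put 44U in rack 1; 4U remain.
Put 43U in rack 2; 5U remain.
Put 40U in rack 3; 8U remain.
Put 33U in rack 4; 15U remain.
Put 33U in rack 5; 15U remain.
Put 27U in rack 6; 21U remain.
Put 24U in rack 7; 24U remain.
Put 24U in rack 7; 0U remain.
Put 23U in rack 8; 25U remain.
Put 20U in rack 6; 1U remain.
Put 20U in rack 8; 5U remain.
Put 16U in rack 9; 32U remain.
Put 9U in rack 4; 6U remain.
Final racks: [44] [43] [40] [33,9] [33] [27,20] [24,24] [23,20] [16].

9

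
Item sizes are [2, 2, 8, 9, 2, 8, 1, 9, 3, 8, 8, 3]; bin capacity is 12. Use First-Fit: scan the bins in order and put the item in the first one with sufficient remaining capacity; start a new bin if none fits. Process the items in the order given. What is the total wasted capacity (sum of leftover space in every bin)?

9

2 → bin 1 (remaining 10)
2 → bin 1 (remaining 8)
8 → bin 1 (remaining 0)
9 → bin 2 (remaining 3)
2 → bin 2 (remaining 1)
8 → bin 3 (remaining 4)
1 → bin 2 (remaining 0)
9 → bin 4 (remaining 3)
3 → bin 3 (remaining 1)
8 → bin 5 (remaining 4)
8 → bin 6 (remaining 4)
3 → bin 4 (remaining 0)
6 bins × 12 = 72; used 63; unused 9.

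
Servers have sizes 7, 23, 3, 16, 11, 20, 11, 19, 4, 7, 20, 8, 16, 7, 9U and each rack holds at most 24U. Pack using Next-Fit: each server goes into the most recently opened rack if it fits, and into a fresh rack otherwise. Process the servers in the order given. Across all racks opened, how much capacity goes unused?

83

rack 1: place 7U, 17U left
rack 2: place 23U, 1U left
rack 3: place 3U, 21U left
rack 3: place 16U, 5U left
rack 4: place 11U, 13U left
rack 5: place 20U, 4U left
rack 6: place 11U, 13U left
rack 7: place 19U, 5U left
rack 7: place 4U, 1U left
rack 8: place 7U, 17U left
rack 9: place 20U, 4U left
rack 10: place 8U, 16U left
rack 10: place 16U, 0U left
rack 11: place 7U, 17U left
rack 11: place 9U, 8U left
11 racks × 24U = 264U; used 181U; unused 83U.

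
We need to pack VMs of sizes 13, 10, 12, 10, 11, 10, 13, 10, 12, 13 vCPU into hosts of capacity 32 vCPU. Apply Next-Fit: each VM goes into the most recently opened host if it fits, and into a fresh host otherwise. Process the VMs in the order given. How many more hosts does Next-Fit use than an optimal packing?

1

Next-Fit: [13,10] [12,10] [11,10] [13,10] [12,13] → 5 hosts.
Total size 114 vCPU; any packing needs at least ⌈114/32⌉ = 4 hosts.
An optimal packing achieves that bound: [13,13] [13,12] [12,10,10] [11,10,10] → 4 hosts.
Excess: 5 − 4 = 1.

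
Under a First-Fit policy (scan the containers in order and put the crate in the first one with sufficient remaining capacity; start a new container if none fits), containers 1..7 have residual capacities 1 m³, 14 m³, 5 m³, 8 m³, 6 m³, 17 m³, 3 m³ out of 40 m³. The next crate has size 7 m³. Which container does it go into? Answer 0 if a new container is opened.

Containers with room: container 2 (14 m³), container 4 (8 m³), container 6 (17 m³).
The first with room is container 2.

2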